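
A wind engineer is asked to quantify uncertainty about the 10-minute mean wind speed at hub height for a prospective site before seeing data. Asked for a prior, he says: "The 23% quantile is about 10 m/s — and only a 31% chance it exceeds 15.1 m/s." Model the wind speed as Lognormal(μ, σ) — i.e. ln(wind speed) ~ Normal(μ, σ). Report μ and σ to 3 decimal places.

μ ≈ 2.549, σ ≈ 0.334

If T ~ Lognormal(μ,σ) then ln T ~ Normal(μ,σ), so the p-quantile of ln T is μ + z_p·σ.
ln(10) = 2.303 and ln(15.1) = 2.715; z_{0.23} = -0.7388, z_{0.69} = 0.4959.
σ = (2.715 − 2.303)/(0.4959 − (-0.7388)) = 0.334.
μ = 2.303 − (-0.7388)·0.334 = 2.549.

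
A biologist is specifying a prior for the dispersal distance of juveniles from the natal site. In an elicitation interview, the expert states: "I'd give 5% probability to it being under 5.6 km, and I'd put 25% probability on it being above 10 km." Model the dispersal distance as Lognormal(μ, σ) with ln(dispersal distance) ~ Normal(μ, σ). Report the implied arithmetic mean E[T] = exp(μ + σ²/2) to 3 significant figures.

E[T] ≈ 8.72 km

If T ~ Lognormal(μ,σ) then ln T ~ Normal(μ,σ), so the p-quantile of ln T is μ + z_p·σ.
ln(5.6) = 1.723 and ln(10) = 2.303; z_{0.05} = -1.645, z_{0.75} = 0.6745.
σ = (2.303 − 1.723)/(0.6745 − (-1.645)) = 0.250.
μ = 1.723 − (-1.645)·0.250 = 2.134.
E[T] = exp(μ + σ²/2) = exp(2.134 + 0.0312) = 8.72 km.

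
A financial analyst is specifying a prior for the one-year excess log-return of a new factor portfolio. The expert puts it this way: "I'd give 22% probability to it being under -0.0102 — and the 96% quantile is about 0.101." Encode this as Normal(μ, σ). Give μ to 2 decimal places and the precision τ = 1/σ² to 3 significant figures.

The p-quantile of Normal(μ,σ) is μ + z_p·σ, with z_{0.22} = -0.7722 and z_{0.96} = 1.751.
Eliminate σ: μ = (z₂·x₁ − z₁·x₂)/(z₂ − z₁) = (1.751·-0.0102 − (-0.7722)·0.101)/2.523 = 0.02.
Then σ = (x₂ − x₁)/(z₂ − z₁) = (0.101 − -0.0102)/2.523 = 0.04.
Precision τ = 1/σ² = 1/0.04408² = 515.

μ = 0.02, τ = 515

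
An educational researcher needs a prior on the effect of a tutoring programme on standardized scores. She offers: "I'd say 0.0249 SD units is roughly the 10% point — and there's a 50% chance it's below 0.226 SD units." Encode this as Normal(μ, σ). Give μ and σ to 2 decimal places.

The p-quantile of Normal(μ,σ) is μ + z_p·σ, with z_{0.1} = -1.282 and z_{0.5} = 0.
Eliminate σ: μ = (z₂·x₁ − z₁·x₂)/(z₂ − z₁) = (0·0.0249 − (-1.282)·0.226)/1.282 = 0.23.
Then σ = (x₂ − x₁)/(z₂ − z₁) = (0.226 − 0.0249)/1.282 = 0.16.

μ = 0.23, σ = 0.16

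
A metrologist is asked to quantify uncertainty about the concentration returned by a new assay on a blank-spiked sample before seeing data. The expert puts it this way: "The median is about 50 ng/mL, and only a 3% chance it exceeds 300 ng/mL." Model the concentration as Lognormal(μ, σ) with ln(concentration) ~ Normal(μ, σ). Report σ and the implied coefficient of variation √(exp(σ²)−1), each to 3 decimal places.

If T ~ Lognormal(μ,σ) then ln T ~ Normal(μ,σ), so the p-quantile of ln T is μ + z_p·σ.
ln(50) = 3.912 and ln(300) = 5.704; z_{0.5} = 0, z_{0.97} = 1.881.
σ = (5.704 − 3.912)/(1.881 − (0)) = 0.953.
μ = 3.912 − (0)·0.953 = 3.912.
CV = √(exp(σ²)−1) = √(exp(0.9076)−1) = 1.216.

σ ≈ 0.953, CV ≈ 1.216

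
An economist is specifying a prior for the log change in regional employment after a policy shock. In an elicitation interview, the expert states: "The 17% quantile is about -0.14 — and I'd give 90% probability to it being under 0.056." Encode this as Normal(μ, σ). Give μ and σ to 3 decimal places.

μ = -0.056, σ = 0.088

The p-quantile of Normal(μ,σ) is μ + z_p·σ, with z_{0.17} = -0.9542 and z_{0.9} = 1.282.
Eliminate σ: μ = (z₂·x₁ − z₁·x₂)/(z₂ − z₁) = (1.282·-0.14 − (-0.9542)·0.056)/2.236 = -0.056.
Then σ = (x₂ − x₁)/(z₂ − z₁) = (0.056 − -0.14)/2.236 = 0.088.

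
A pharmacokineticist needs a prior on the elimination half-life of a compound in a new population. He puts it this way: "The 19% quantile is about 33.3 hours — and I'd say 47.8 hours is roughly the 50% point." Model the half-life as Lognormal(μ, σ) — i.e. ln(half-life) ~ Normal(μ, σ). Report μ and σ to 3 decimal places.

μ ≈ 3.867, σ ≈ 0.412

If T ~ Lognormal(μ,σ) then ln T ~ Normal(μ,σ), so the p-quantile of ln T is μ + z_p·σ.
ln(33.3) = 3.506 and ln(47.8) = 3.867; z_{0.19} = -0.8779, z_{0.5} = 0.
σ = (3.867 − 3.506)/(0 − (-0.8779)) = 0.412.
μ = 3.506 − (-0.8779)·0.412 = 3.867.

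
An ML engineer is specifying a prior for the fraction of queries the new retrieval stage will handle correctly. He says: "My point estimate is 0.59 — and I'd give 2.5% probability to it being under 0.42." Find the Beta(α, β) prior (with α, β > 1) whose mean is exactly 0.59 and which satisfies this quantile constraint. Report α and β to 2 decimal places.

With mean 0.59 fixed, write α = 0.59s, β = 0.41s where s = α+β.
Need P(θ < 0.42) = 0.025 under Beta(0.59s, 0.41s). Normal approximation: (q−m)/√(m(1−m)/s) ≈ z_{0.025} = -1.96, so s ≈ 0.59·0.41·(-1.96)²/(0.42−0.59)² = 32.2.
At s = 32.2: P(θ<0.42) ≈ 0.026. Adjusting to match 0.025 gives s ≈ 32.73.
So α = 0.59·32.73 ≈ 19.31, β = 0.41·32.73 ≈ 13.42.

α ≈ 19.31, β ≈ 13.42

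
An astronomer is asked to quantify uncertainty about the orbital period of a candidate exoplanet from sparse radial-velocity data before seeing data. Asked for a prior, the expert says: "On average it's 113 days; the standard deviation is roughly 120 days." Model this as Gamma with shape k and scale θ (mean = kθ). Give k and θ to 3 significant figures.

k ≈ 0.887, θ ≈ 127

For Gamma(k, scale θ): mean = kθ, variance = kθ², so CV = 1/√k.
CV = SD/mean = 120/113 = 1.062, hence k = 1/CV² = 0.887.
Then θ = mean/k = 113/0.887 = 127.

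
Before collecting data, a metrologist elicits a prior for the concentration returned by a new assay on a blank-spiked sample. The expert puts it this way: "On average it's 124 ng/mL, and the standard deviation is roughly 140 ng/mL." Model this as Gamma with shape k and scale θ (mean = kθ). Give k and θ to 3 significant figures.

k ≈ 0.784, θ ≈ 158

For Gamma(k, scale θ): mean = kθ, variance = kθ², so CV = 1/√k.
CV = SD/mean = 140/124 = 1.129, hence k = 1/CV² = 0.784.
Then θ = mean/k = 124/0.784 = 158.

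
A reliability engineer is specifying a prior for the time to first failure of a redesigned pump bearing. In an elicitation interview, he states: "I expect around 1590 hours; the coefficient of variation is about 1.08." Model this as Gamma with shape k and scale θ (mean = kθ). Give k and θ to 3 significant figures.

For Gamma(k, scale θ): mean = kθ, variance = kθ², so CV = 1/√k.
CV = 1.08, hence k = 1/CV² = 0.857.
Then θ = mean/k = 1590/0.857 = 1850.

k ≈ 0.857, θ ≈ 1850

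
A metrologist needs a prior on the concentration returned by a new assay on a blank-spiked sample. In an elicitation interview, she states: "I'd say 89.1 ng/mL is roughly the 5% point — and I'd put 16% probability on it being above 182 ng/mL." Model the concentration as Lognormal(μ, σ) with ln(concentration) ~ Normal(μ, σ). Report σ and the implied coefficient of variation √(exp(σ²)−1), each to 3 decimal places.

If T ~ Lognormal(μ,σ) then ln T ~ Normal(μ,σ), so the p-quantile of ln T is μ + z_p·σ.
ln(89.1) = 4.49 and ln(182) = 5.204; z_{0.05} = -1.645, z_{0.84} = 0.9945.
σ = (5.204 − 4.49)/(0.9945 − (-1.645)) = 0.271.
μ = 4.49 − (-1.645)·0.271 = 4.935.
CV = √(exp(σ²)−1) = √(exp(0.0732)−1) = 0.276.

σ ≈ 0.271, CV ≈ 0.276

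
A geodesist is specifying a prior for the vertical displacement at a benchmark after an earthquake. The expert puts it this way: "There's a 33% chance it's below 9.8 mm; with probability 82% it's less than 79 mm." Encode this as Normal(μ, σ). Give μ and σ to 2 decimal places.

For Normal(μ,σ), the p-quantile is μ + z_p·σ. Here z_{0.33} = -0.4399, z_{0.82} = 0.9154.
So 9.8 = μ − 0.4399σ and 79 = μ + 0.9154σ.
Subtracting: σ = (79 − 9.8)/(0.9154 − (-0.4399)) = 51.06.
Then μ = 9.8 − (-0.4399)·51.06 = 32.26.

μ = 32.26, σ = 51.06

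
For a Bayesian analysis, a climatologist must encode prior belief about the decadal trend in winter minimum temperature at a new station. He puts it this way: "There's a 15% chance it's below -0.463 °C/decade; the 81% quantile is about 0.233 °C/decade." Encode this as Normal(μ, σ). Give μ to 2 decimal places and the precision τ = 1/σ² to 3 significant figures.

μ = -0.09, τ = 7.57

For Normal(μ,σ), the p-quantile is μ + z_p·σ. Here z_{0.15} = -1.036, z_{0.81} = 0.8779.
So -0.463 = μ − 1.036σ and 0.233 = μ + 0.8779σ.
Subtracting: σ = (0.233 − -0.463)/(0.8779 − (-1.036)) = 0.36.
Then μ = -0.463 − (-1.036)·0.36 = -0.09.
Precision τ = 1/σ² = 1/0.3636² = 7.57.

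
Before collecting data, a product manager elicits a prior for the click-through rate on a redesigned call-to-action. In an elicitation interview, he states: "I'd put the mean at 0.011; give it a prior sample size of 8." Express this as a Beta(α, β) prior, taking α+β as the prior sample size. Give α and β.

Under the effective-sample-size interpretation, Beta(α, β) has prior mean α/(α+β) and prior sample size α+β.
So α+β = 8 and α/(α+β) = 0.011, giving α = 0.011·8 = 0.088 and β = 8 − 0.088 = 7.912.

α = 0.088, β = 7.912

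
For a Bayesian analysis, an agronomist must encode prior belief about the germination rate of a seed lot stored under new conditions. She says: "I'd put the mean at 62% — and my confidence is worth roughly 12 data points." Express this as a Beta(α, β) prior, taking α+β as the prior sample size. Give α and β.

α = 7.44, β = 4.56

Under the effective-sample-size interpretation, Beta(α, β) has prior mean α/(α+β) and prior sample size α+β.
So α+β = 12 and α/(α+β) = 0.62, giving α = 0.62·12 = 7.44 and β = 12 − 7.44 = 4.56.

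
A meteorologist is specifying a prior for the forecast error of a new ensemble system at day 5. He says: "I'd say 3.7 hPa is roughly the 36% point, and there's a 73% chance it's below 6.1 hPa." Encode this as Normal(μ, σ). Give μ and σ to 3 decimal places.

μ = 4.586, σ = 2.471

The p-quantile of Normal(μ,σ) is μ + z_p·σ, with z_{0.36} = -0.3585 and z_{0.73} = 0.6128.
Eliminate σ: μ = (z₂·x₁ − z₁·x₂)/(z₂ − z₁) = (0.6128·3.7 − (-0.3585)·6.1)/0.9713 = 4.586.
Then σ = (x₂ − x₁)/(z₂ − z₁) = (6.1 − 3.7)/0.9713 = 2.471.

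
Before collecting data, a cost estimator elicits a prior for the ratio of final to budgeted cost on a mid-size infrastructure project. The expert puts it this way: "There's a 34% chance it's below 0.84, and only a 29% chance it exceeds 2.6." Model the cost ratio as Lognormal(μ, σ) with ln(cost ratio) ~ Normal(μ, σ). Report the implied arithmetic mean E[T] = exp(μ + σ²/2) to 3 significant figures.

E[T] ≈ 2.7

If T ~ Lognormal(μ,σ) then ln T ~ Normal(μ,σ), so the p-quantile of ln T is μ + z_p·σ.
ln(0.84) = -0.1744 and ln(2.6) = 0.9555; z_{0.34} = -0.4125, z_{0.71} = 0.5534.
σ = (0.9555 − -0.1744)/(0.5534 − (-0.4125)) = 1.170.
μ = -0.1744 − (-0.4125)·1.170 = 0.308.
E[T] = exp(μ + σ²/2) = exp(0.308 + 0.6842) = 2.7.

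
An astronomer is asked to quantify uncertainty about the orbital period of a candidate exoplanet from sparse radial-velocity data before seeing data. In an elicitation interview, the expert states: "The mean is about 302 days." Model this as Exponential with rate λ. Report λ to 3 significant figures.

Exponential mean = 1/λ, so λ = 1/302.0 = 0.00331.

λ ≈ 0.00331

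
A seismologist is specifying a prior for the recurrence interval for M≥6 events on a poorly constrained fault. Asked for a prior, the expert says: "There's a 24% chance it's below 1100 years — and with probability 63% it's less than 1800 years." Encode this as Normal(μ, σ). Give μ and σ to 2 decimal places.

μ = 1576.24, σ = 674.27

For Normal(μ,σ), the p-quantile is μ + z_p·σ. Here z_{0.24} = -0.7063, z_{0.63} = 0.3319.
So 1100 = μ − 0.7063σ and 1800 = μ + 0.3319σ.
Subtracting: σ = (1800 − 1100)/(0.3319 − (-0.7063)) = 674.27.
Then μ = 1100 − (-0.7063)·674.27 = 1576.24.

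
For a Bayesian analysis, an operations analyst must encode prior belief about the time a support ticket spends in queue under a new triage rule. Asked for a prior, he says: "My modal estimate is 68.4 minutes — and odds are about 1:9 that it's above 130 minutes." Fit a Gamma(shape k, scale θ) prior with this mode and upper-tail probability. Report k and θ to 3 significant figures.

k ≈ 5.64, θ ≈ 14.8

Gamma(k,θ) with k>1 has mode (k−1)θ, so θ = 68.4/(k−1).
Need P(X < 130) = 0.9 with θ tied to k this way. Start at k = 2, θ = 68.4: P(X<130) ≈ 0.566.
Too low — raise k to concentrate. Iterating converges to k ≈ 5.64.
Then θ = 68.4/(5.64−1) ≈ 14.8.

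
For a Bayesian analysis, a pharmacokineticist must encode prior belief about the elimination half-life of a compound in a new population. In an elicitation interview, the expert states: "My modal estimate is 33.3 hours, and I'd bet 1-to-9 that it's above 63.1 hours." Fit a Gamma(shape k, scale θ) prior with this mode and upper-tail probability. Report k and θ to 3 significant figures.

k ≈ 5.68, θ ≈ 7.12

Gamma(k,θ) with k>1 has mode (k−1)θ, so θ = 33.3/(k−1).
Need P(X < 63.1) = 0.9 with θ tied to k this way. Start at k = 2, θ = 33.3: P(X<63.1) ≈ 0.565.
Too low — raise k to concentrate. Iterating converges to k ≈ 5.68.
Then θ = 33.3/(5.68−1) ≈ 7.12.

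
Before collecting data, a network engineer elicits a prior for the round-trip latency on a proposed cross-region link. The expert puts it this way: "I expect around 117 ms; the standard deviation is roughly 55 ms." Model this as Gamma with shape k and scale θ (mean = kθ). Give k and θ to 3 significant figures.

k ≈ 4.53, θ ≈ 25.9

For Gamma(k, scale θ): mean = kθ, variance = kθ², so CV = 1/√k.
CV = SD/mean = 55/117 = 0.4701, hence k = 1/CV² = 4.53.
Then θ = mean/k = 117/4.53 = 25.9.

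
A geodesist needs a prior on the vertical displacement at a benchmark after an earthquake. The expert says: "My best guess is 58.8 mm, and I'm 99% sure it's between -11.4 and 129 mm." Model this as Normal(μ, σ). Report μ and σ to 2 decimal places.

A symmetric 99% interval runs μ ± z·σ with z = 2.576.
Half-width = 70.2, so σ = 70.2/2.576 = 27.25.
μ is the stated best guess, 58.80.

μ = 58.80, σ = 27.25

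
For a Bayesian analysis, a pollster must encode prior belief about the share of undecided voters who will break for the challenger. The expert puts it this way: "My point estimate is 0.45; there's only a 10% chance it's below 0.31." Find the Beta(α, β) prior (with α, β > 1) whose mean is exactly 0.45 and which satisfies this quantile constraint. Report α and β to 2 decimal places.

α ≈ 9.02, β ≈ 11.03

With mean 0.45 fixed, write α = 0.45s, β = 0.55s where s = α+β.
Need P(θ < 0.31) = 0.1 under Beta(0.45s, 0.55s). Normal approximation: (q−m)/√(m(1−m)/s) ≈ z_{0.1} = -1.28, so s ≈ 0.45·0.55·(-1.28)²/(0.31−0.45)² = 20.7.
At s = 20.7: P(θ<0.31) ≈ 0.096. Adjusting to match 0.1 gives s ≈ 20.05.
So α = 0.45·20.05 ≈ 9.02, β = 0.55·20.05 ≈ 11.03.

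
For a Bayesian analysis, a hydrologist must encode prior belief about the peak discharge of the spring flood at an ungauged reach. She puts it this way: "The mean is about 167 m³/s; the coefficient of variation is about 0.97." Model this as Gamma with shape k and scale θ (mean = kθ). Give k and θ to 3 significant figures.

For Gamma(k, scale θ): mean = kθ, variance = kθ², so CV = 1/√k.
CV = 0.97, hence k = 1/CV² = 1.06.
Then θ = mean/k = 167/1.06 = 157.

k ≈ 1.06, θ ≈ 157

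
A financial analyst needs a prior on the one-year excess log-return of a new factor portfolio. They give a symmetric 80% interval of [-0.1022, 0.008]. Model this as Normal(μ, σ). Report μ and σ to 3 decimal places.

A symmetric 80% interval runs μ ± z·σ with z = 1.282.
Half-width = 0.0551, so σ = 0.0551/1.282 = 0.043.
μ is the interval midpoint, -0.047.

μ = -0.047, σ = 0.043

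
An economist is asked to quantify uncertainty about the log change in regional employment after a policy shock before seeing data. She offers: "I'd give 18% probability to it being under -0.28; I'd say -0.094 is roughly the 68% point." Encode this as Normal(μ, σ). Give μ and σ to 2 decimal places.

μ = -0.16, σ = 0.13

The p-quantile of Normal(μ,σ) is μ + z_p·σ, with z_{0.18} = -0.9154 and z_{0.68} = 0.4677.
Eliminate σ: μ = (z₂·x₁ − z₁·x₂)/(z₂ − z₁) = (0.4677·-0.28 − (-0.9154)·-0.094)/1.383 = -0.16.
Then σ = (x₂ − x₁)/(z₂ − z₁) = (-0.094 − -0.28)/1.383 = 0.13.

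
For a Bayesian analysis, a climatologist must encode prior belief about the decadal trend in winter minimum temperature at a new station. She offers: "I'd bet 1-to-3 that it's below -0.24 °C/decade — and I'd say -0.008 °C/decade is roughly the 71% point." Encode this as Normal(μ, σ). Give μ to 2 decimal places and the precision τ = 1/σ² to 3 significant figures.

μ = -0.11, τ = 28

For Normal(μ,σ), the p-quantile is μ + z_p·σ. Here z_{0.25} = -0.6745, z_{0.71} = 0.5534.
So -0.24 = μ − 0.6745σ and -0.008 = μ + 0.5534σ.
Subtracting: σ = (-0.008 − -0.24)/(0.5534 − (-0.6745)) = 0.19.
Then μ = -0.24 − (-0.6745)·0.19 = -0.11.
Precision τ = 1/σ² = 1/0.1889² = 28.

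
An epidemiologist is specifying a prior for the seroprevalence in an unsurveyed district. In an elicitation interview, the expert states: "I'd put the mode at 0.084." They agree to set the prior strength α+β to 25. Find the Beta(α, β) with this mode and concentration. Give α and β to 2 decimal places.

α = 2.93, β = 22.07

For α,β > 1 the Beta mode is (α−1)/(α+β−2). With α+β = 25, the mode is (α−1)/23.
Set (α−1)/23 = 0.084 → α = 1 + 0.084·23 = 2.93.
β = 25 − α = 22.07.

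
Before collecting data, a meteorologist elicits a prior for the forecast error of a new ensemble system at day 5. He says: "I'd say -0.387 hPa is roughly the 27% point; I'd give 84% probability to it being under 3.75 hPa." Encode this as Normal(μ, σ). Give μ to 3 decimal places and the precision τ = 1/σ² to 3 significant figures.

For Normal(μ,σ), the p-quantile is μ + z_p·σ. Here z_{0.27} = -0.6128, z_{0.84} = 0.9945.
So -0.387 = μ − 0.6128σ and 3.75 = μ + 0.9945σ.
Subtracting: σ = (3.75 − -0.387)/(0.9945 − (-0.6128)) = 2.574.
Then μ = -0.387 − (-0.6128)·2.574 = 1.190.
Precision τ = 1/σ² = 1/2.574² = 0.151.

μ = 1.190, τ = 0.151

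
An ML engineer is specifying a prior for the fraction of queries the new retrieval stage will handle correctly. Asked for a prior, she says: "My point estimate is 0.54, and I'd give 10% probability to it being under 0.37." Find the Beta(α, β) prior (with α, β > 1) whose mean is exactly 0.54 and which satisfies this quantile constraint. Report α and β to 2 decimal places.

α ≈ 7.55, β ≈ 6.43

With mean 0.54 fixed, write α = 0.54s, β = 0.46s where s = α+β.
Need P(θ < 0.37) = 0.1 under Beta(0.54s, 0.46s). Normal approximation: (q−m)/√(m(1−m)/s) ≈ z_{0.1} = -1.28, so s ≈ 0.54·0.46·(-1.28)²/(0.37−0.54)² = 14.1.
At s = 14.1: P(θ<0.37) ≈ 0.099. Adjusting to match 0.1 gives s ≈ 13.98.
So α = 0.54·13.98 ≈ 7.55, β = 0.46·13.98 ≈ 6.43.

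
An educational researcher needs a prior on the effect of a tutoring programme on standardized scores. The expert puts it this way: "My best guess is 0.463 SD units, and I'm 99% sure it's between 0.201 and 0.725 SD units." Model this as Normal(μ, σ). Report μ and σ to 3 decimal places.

μ = 0.463, σ = 0.102

A symmetric 99% interval runs μ ± z·σ with z = 2.576.
Half-width = 0.262, so σ = 0.262/2.576 = 0.102.
μ is the stated best guess, 0.463.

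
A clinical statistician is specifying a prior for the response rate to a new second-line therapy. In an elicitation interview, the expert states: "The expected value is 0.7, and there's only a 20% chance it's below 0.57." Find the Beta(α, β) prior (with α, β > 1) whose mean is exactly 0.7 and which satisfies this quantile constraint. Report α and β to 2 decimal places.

With mean 0.7 fixed, write α = 0.7s, β = 0.3s where s = α+β.
Need P(θ < 0.57) = 0.2 under Beta(0.7s, 0.3s). Normal approximation: (q−m)/√(m(1−m)/s) ≈ z_{0.2} = -0.842, so s ≈ 0.7·0.3·(-0.842)²/(0.57−0.7)² = 8.8.
At s = 8.8: P(θ<0.57) ≈ 0.192. Adjusting to match 0.2 gives s ≈ 8.13.
So α = 0.7·8.13 ≈ 5.69, β = 0.3·8.13 ≈ 2.44.

α ≈ 5.69, β ≈ 2.44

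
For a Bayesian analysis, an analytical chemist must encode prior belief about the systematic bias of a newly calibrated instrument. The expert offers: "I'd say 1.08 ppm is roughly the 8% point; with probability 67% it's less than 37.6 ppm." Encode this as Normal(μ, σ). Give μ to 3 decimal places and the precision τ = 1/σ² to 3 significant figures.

μ = 28.892, τ = 0.00255

The p-quantile of Normal(μ,σ) is μ + z_p·σ, with z_{0.08} = -1.405 and z_{0.67} = 0.4399.
Eliminate σ: μ = (z₂·x₁ − z₁·x₂)/(z₂ − z₁) = (0.4399·1.08 − (-1.405)·37.6)/1.845 = 28.892.
Then σ = (x₂ − x₁)/(z₂ − z₁) = (37.6 − 1.08)/1.845 = 19.794.
Precision τ = 1/σ² = 1/19.79² = 0.00255.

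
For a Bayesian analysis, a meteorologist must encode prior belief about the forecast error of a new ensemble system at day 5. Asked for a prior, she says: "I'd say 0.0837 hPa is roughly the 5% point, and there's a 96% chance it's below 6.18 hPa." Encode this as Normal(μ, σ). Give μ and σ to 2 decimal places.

μ = 3.04, σ = 1.80

For Normal(μ,σ), the p-quantile is μ + z_p·σ. Here z_{0.05} = -1.645, z_{0.96} = 1.751.
So 0.0837 = μ − 1.645σ and 6.18 = μ + 1.751σ.
Subtracting: σ = (6.18 − 0.0837)/(1.751 − (-1.645)) = 1.80.
Then μ = 0.0837 − (-1.645)·1.80 = 3.04.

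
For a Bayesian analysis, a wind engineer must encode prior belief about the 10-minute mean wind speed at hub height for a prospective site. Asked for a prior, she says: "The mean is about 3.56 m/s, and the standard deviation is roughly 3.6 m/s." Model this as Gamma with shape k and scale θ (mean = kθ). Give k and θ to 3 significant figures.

For Gamma(k, scale θ): mean = kθ, variance = kθ², so CV = 1/√k.
CV = SD/mean = 3.6/3.56 = 1.011, hence k = 1/CV² = 0.978.
Then θ = mean/k = 3.56/0.978 = 3.64.

k ≈ 0.978, θ ≈ 3.64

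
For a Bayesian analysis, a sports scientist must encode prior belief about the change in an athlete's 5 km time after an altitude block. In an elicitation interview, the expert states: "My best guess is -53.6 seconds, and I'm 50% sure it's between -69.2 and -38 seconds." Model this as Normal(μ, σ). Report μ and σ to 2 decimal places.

μ = -53.60, σ = 23.13

A symmetric 50% interval runs μ ± z·σ with z = 0.6745.
Half-width = 15.6, so σ = 15.6/0.6745 = 23.13.
μ is the stated best guess, -53.60.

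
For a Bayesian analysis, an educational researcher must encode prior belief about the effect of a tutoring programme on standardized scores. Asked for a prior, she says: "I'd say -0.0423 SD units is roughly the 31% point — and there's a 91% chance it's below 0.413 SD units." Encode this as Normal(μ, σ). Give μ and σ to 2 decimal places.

For Normal(μ,σ), the p-quantile is μ + z_p·σ. Here z_{0.31} = -0.4959, z_{0.91} = 1.341.
So -0.0423 = μ − 0.4959σ and 0.413 = μ + 1.341σ.
Subtracting: σ = (0.413 − -0.0423)/(1.341 − (-0.4959)) = 0.25.
Then μ = -0.0423 − (-0.4959)·0.25 = 0.08.

μ = 0.08, σ = 0.25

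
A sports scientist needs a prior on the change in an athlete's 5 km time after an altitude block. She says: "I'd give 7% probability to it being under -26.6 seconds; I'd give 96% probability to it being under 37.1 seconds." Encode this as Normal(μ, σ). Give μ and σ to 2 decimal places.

For Normal(μ,σ), the p-quantile is μ + z_p·σ. Here z_{0.07} = -1.476, z_{0.96} = 1.751.
So -26.6 = μ − 1.476σ and 37.1 = μ + 1.751σ.
Subtracting: σ = (37.1 − -26.6)/(1.751 − (-1.476)) = 19.74.
Then μ = -26.6 − (-1.476)·19.74 = 2.54.

μ = 2.54, σ = 19.74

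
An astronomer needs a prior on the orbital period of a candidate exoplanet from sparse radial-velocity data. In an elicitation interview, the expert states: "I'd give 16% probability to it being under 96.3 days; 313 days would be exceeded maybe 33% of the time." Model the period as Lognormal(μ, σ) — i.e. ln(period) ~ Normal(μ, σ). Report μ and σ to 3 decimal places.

If T ~ Lognormal(μ,σ) then ln T ~ Normal(μ,σ), so the p-quantile of ln T is μ + z_p·σ.
ln(96.3) = 4.567 and ln(313) = 5.746; z_{0.16} = -0.9945, z_{0.67} = 0.4399.
σ = (5.746 − 4.567)/(0.4399 − (-0.9945)) = 0.822.
μ = 4.567 − (-0.9945)·0.822 = 5.385.

μ ≈ 5.385, σ ≈ 0.822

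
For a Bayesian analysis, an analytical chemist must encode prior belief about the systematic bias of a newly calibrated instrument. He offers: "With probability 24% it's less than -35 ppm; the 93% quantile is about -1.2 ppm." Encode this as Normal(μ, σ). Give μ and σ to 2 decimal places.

μ = -24.06, σ = 15.49

For Normal(μ,σ), the p-quantile is μ + z_p·σ. Here z_{0.24} = -0.7063, z_{0.93} = 1.476.
So -35 = μ − 0.7063σ and -1.2 = μ + 1.476σ.
Subtracting: σ = (-1.2 − -35)/(1.476 − (-0.7063)) = 15.49.
Then μ = -35 − (-0.7063)·15.49 = -24.06.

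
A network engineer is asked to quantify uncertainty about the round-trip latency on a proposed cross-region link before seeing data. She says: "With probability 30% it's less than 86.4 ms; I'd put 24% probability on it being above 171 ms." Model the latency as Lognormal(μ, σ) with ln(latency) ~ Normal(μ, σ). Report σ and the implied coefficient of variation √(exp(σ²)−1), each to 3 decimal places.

If T ~ Lognormal(μ,σ) then ln T ~ Normal(μ,σ), so the p-quantile of ln T is μ + z_p·σ.
ln(86.4) = 4.459 and ln(171) = 5.142; z_{0.3} = -0.5244, z_{0.76} = 0.7063.
σ = (5.142 − 4.459)/(0.7063 − (-0.5244)) = 0.555.
μ = 4.459 − (-0.5244)·0.555 = 4.750.
CV = √(exp(σ²)−1) = √(exp(0.3077)−1) = 0.600.

σ ≈ 0.555, CV ≈ 0.600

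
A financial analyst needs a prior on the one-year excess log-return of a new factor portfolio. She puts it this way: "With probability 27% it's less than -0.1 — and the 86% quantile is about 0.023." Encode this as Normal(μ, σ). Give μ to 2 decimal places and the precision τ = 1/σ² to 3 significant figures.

μ = -0.06, τ = 189

The p-quantile of Normal(μ,σ) is μ + z_p·σ, with z_{0.27} = -0.6128 and z_{0.86} = 1.08.
Eliminate σ: μ = (z₂·x₁ − z₁·x₂)/(z₂ − z₁) = (1.08·-0.1 − (-0.6128)·0.023)/1.693 = -0.06.
Then σ = (x₂ − x₁)/(z₂ − z₁) = (0.023 − -0.1)/1.693 = 0.07.
Precision τ = 1/σ² = 1/0.07265² = 189.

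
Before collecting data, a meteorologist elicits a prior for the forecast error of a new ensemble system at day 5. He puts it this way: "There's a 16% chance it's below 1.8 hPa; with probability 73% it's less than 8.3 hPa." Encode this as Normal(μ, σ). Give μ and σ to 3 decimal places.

The p-quantile of Normal(μ,σ) is μ + z_p·σ, with z_{0.16} = -0.9945 and z_{0.73} = 0.6128.
Eliminate σ: μ = (z₂·x₁ − z₁·x₂)/(z₂ − z₁) = (0.6128·1.8 − (-0.9945)·8.3)/1.607 = 5.822.
Then σ = (x₂ − x₁)/(z₂ − z₁) = (8.3 − 1.8)/1.607 = 4.044.

μ = 5.822, σ = 4.044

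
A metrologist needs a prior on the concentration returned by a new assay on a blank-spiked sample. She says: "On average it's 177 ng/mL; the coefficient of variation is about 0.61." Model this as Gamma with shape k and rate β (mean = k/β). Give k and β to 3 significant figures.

k ≈ 2.69, β ≈ 0.0152

For Gamma(k, rate β): mean = k/β, variance = k/β², so CV = 1/√k.
CV = 0.61, hence k = 1/CV² = 2.69.
Then β = k/mean = 2.69/177 = 0.0152.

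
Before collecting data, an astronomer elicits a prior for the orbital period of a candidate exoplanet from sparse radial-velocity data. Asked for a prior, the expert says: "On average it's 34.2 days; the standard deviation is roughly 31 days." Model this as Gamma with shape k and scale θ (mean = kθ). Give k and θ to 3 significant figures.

For Gamma(k, scale θ): mean = kθ, variance = kθ², so CV = 1/√k.
CV = SD/mean = 31/34.2 = 0.9064, hence k = 1/CV² = 1.22.
Then θ = mean/k = 34.2/1.22 = 28.1.

k ≈ 1.22, θ ≈ 28.1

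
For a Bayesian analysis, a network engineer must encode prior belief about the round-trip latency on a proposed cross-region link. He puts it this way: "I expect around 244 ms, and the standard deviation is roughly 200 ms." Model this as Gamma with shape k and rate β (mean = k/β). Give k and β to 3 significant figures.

k ≈ 1.49, β ≈ 0.0061

For Gamma(k, rate β): mean = k/β, variance = k/β², so CV = 1/√k.
CV = SD/mean = 200/244 = 0.8197, hence k = 1/CV² = 1.49.
Then β = k/mean = 1.49/244 = 0.0061.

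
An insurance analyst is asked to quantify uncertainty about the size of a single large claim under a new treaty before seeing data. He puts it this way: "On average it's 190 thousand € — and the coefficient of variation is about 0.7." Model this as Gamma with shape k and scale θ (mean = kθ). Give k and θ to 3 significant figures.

k ≈ 2.04, θ ≈ 93.1

For Gamma(k, scale θ): mean = kθ, variance = kθ², so CV = 1/√k.
CV = 0.7, hence k = 1/CV² = 2.04.
Then θ = mean/k = 190/2.04 = 93.1.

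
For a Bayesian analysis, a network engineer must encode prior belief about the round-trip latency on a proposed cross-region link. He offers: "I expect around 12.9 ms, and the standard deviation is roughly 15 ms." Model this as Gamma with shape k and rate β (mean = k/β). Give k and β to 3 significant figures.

For Gamma(k, rate β): mean = k/β, variance = k/β², so CV = 1/√k.
CV = SD/mean = 15/12.9 = 1.163, hence k = 1/CV² = 0.74.
Then β = k/mean = 0.74/12.9 = 0.0573.

k ≈ 0.74, β ≈ 0.0573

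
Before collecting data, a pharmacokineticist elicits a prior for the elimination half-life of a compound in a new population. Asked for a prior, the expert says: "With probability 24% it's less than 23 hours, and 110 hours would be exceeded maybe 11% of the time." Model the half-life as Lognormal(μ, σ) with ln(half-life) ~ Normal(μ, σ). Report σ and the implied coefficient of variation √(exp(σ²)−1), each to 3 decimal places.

If T ~ Lognormal(μ,σ) then ln T ~ Normal(μ,σ), so the p-quantile of ln T is μ + z_p·σ.
ln(23) = 3.135 and ln(110) = 4.7; z_{0.24} = -0.7063, z_{0.89} = 1.227.
σ = (4.7 − 3.135)/(1.227 − (-0.7063)) = 0.810.
μ = 3.135 − (-0.7063)·0.810 = 3.707.
CV = √(exp(σ²)−1) = √(exp(0.6556)−1) = 0.962.

σ ≈ 0.810, CV ≈ 0.962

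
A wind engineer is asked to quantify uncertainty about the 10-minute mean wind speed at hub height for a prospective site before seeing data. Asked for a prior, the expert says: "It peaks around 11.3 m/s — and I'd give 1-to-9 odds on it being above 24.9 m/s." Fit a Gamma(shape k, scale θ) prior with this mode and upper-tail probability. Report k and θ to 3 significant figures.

k ≈ 4.08, θ ≈ 3.67

Gamma(k,θ) with k>1 has mode (k−1)θ, so θ = 11.3/(k−1).
Need P(X < 24.9) = 0.9 with θ tied to k this way. Start at k = 2, θ = 11.3: P(X<24.9) ≈ 0.646.
Too low — raise k to concentrate. Iterating converges to k ≈ 4.08.
Then θ = 11.3/(4.08−1) ≈ 3.67.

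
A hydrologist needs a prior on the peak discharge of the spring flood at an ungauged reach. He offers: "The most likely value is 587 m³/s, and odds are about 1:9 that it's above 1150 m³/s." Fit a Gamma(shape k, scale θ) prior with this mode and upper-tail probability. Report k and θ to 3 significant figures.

k ≈ 5.24, θ ≈ 139

Gamma(k,θ) with k>1 has mode (k−1)θ, so θ = 587/(k−1).
Need P(X < 1150) = 0.9 with θ tied to k this way. Start at k = 2, θ = 587: P(X<1150) ≈ 0.583.
Too low — raise k to concentrate. Iterating converges to k ≈ 5.24.
Then θ = 587/(5.24−1) ≈ 139.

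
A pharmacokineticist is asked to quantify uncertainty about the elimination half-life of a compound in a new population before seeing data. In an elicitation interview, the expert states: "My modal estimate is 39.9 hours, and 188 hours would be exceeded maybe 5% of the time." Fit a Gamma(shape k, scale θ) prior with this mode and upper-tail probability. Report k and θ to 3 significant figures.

Gamma(k,θ) with k>1 has mode (k−1)θ, so θ = 39.9/(k−1).
Need P(X < 188) = 0.95 with θ tied to k this way. Start at k = 2, θ = 39.9: P(X<188) ≈ 0.949.
Too low — raise k to concentrate. Iterating converges to k ≈ 2.01.
Then θ = 39.9/(2.01−1) ≈ 39.5.

k ≈ 2.01, θ ≈ 39.5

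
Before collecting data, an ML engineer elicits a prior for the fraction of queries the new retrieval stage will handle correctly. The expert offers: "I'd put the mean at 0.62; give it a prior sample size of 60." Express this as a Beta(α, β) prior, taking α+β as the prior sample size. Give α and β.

α = 37.2, β = 22.8

Under the effective-sample-size interpretation, Beta(α, β) has prior mean α/(α+β) and prior sample size α+β.
So α+β = 60 and α/(α+β) = 0.62, giving α = 0.62·60 = 37.2 and β = 60 − 37.2 = 22.8.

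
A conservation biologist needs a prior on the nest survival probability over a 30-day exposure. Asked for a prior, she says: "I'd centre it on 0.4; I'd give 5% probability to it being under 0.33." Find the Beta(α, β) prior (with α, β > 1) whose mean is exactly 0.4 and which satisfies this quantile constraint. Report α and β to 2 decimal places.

α ≈ 51.32, β ≈ 76.99

With mean 0.4 fixed, write α = 0.4s, β = 0.6s where s = α+β.
Need P(θ < 0.33) = 0.05 under Beta(0.4s, 0.6s). Normal approximation: (q−m)/√(m(1−m)/s) ≈ z_{0.05} = -1.64, so s ≈ 0.4·0.6·(-1.64)²/(0.33−0.4)² = 132.5.
At s = 132.5: P(θ<0.33) ≈ 0.047. Adjusting to match 0.05 gives s ≈ 128.31.
So α = 0.4·128.31 ≈ 51.32, β = 0.6·128.31 ≈ 76.99.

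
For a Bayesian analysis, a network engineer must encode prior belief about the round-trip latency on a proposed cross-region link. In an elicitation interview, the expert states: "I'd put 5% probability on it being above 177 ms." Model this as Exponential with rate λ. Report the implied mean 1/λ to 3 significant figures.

P(T > 177.0) = e^(−λ·177.0) = 0.05, so λ = −ln(0.05)/177.0 = 0.0169.
Mean = 1/λ = 59.1 ms.

mean ≈ 59.1 ms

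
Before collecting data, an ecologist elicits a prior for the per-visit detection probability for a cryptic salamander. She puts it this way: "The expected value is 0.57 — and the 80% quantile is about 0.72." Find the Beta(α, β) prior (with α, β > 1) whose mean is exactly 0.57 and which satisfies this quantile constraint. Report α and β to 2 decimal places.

With mean 0.57 fixed, write α = 0.57s, β = 0.43s where s = α+β.
Need P(θ < 0.72) = 0.8 under Beta(0.57s, 0.43s). Normal approximation: (q−m)/√(m(1−m)/s) ≈ z_{0.8} = 0.842, so s ≈ 0.57·0.43·(0.842)²/(0.72−0.57)² = 7.7.
At s = 7.7: P(θ<0.72) ≈ 0.796. Adjusting to match 0.8 gives s ≈ 7.95.
So α = 0.57·7.95 ≈ 4.53, β = 0.43·7.95 ≈ 3.42.

α ≈ 4.53, β ≈ 3.42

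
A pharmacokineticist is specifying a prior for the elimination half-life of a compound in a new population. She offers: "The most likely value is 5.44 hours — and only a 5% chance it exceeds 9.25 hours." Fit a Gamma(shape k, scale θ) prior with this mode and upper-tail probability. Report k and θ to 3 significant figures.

Gamma(k,θ) with k>1 has mode (k−1)θ, so θ = 5.44/(k−1).
Need P(X < 9.25) = 0.95 with θ tied to k this way. Start at k = 2, θ = 5.44: P(X<9.25) ≈ 0.507.
Too low — raise k to concentrate. Iterating converges to k ≈ 10.9.
Then θ = 5.44/(10.9−1) ≈ 0.549.

k ≈ 10.9, θ ≈ 0.549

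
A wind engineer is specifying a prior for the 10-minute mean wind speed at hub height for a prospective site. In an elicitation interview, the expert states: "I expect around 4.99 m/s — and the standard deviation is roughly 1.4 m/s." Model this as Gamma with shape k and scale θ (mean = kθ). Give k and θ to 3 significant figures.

For Gamma(k, scale θ): mean = kθ, variance = kθ², so CV = 1/√k.
CV = SD/mean = 1.4/4.99 = 0.2806, hence k = 1/CV² = 12.7.
Then θ = mean/k = 4.99/12.7 = 0.393.

k ≈ 12.7, θ ≈ 0.393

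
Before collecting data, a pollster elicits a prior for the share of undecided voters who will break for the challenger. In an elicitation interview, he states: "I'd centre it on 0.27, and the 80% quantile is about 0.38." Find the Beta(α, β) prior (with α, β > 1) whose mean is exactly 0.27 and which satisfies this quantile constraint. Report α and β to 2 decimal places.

α ≈ 2.84, β ≈ 7.69

With mean 0.27 fixed, write α = 0.27s, β = 0.73s where s = α+β.
Need P(θ < 0.38) = 0.8 under Beta(0.27s, 0.73s). Normal approximation: (q−m)/√(m(1−m)/s) ≈ z_{0.8} = 0.842, so s ≈ 0.27·0.73·(0.842)²/(0.38−0.27)² = 11.5.
At s = 11.5: P(θ<0.38) ≈ 0.809. Adjusting to match 0.8 gives s ≈ 10.53.
So α = 0.27·10.53 ≈ 2.84, β = 0.73·10.53 ≈ 7.69.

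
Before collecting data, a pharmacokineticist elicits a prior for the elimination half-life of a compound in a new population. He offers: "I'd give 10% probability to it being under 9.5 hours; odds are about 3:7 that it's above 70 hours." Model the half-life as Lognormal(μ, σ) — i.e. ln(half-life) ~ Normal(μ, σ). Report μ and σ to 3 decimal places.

If T ~ Lognormal(μ,σ) then ln T ~ Normal(μ,σ), so the p-quantile of ln T is μ + z_p·σ.
ln(9.5) = 2.251 and ln(70) = 4.248; z_{0.1} = -1.282, z_{0.7} = 0.5244.
σ = (4.248 − 2.251)/(0.5244 − (-1.282)) = 1.106.
μ = 2.251 − (-1.282)·1.106 = 3.669.

μ ≈ 3.669, σ ≈ 1.106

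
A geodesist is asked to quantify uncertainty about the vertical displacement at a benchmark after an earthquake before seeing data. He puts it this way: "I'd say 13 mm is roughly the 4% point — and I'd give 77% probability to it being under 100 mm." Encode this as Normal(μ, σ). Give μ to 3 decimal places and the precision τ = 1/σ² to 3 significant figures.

For Normal(μ,σ), the p-quantile is μ + z_p·σ. Here z_{0.04} = -1.751, z_{0.77} = 0.7388.
So 13 = μ − 1.751σ and 100 = μ + 0.7388σ.
Subtracting: σ = (100 − 13)/(0.7388 − (-1.751)) = 34.946.
Then μ = 13 − (-1.751)·34.946 = 74.180.
Precision τ = 1/σ² = 1/34.95² = 0.000819.

μ = 74.180, τ = 0.000819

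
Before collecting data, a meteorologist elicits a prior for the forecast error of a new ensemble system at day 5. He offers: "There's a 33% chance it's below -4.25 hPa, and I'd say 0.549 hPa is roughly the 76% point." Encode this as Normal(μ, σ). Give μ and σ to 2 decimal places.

For Normal(μ,σ), the p-quantile is μ + z_p·σ. Here z_{0.33} = -0.4399, z_{0.76} = 0.7063.
So -4.25 = μ − 0.4399σ and 0.549 = μ + 0.7063σ.
Subtracting: σ = (0.549 − -4.25)/(0.7063 − (-0.4399)) = 4.19.
Then μ = -4.25 − (-0.4399)·4.19 = -2.41.

μ = -2.41, σ = 4.19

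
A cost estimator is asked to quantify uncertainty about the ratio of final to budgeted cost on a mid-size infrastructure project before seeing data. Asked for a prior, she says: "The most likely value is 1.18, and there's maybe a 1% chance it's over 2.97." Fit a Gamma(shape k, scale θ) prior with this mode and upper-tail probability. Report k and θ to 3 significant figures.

Gamma(k,θ) with k>1 has mode (k−1)θ, so θ = 1.18/(k−1).
Need P(X < 2.97) = 0.99 with θ tied to k this way. Start at k = 2, θ = 1.18: P(X<2.97) ≈ 0.716.
Too low — raise k to concentrate. Iterating converges to k ≈ 6.5.
Then θ = 1.18/(6.5−1) ≈ 0.215.

k ≈ 6.5, θ ≈ 0.215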